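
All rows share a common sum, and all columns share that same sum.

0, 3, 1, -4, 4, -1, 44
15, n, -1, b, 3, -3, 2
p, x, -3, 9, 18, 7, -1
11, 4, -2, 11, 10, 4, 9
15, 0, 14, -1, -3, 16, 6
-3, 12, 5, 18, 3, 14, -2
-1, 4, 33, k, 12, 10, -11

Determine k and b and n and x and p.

Rows 1 and 4 both sum to 47, so that's the common total.
Column 1 has 0 + 15 + 11 + 15 − 3 − 1 = 37; the blank must be 47 − 37 = 10.
Row 3 has 10 − 3 + 9 + 18 + 7 − 1 = 40; the blank must be 47 − 40 = 7.
Column 2 has 3 + 7 + 4 + 0 + 12 + 4 = 30; the blank must be 47 − 30 = 17.
Row 7 has -1 + 4 + 33 + 12 + 10 − 11 = 47; the blank must be 47 − 47 = 0.
Row 2 has 15 + 17 − 1 + 3 − 3 + 2 = 33; the blank must be 47 − 33 = 14.

k = 0, b = 14, n = 17, x = 7, p = 10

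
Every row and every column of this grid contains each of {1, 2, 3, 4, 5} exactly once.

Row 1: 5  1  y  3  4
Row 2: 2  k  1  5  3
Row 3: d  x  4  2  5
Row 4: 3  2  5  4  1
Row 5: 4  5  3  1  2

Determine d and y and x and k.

For row 2, column 2: row 2 already has {1, 2, 3, 5}; that leaves 4.
For row 1, column 3: row 1 already has {1, 3, 4, 5}; that leaves 2.
At (row 3, col 1): column 1 already has {2, 3, 4, 5}, so the value is 1.
At (row 3, col 2): row 3 already has {1, 2, 4, 5}, so the value is 3.

d = 1, y = 2, x = 3, k = 4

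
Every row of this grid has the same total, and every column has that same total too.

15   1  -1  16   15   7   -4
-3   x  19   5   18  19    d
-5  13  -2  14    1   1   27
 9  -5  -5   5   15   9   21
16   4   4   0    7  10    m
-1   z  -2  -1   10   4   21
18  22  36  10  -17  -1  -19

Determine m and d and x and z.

m = 8, d = -5, x = -4, z = 18

Rows 1 and 3 both sum to 49, so that's the common total.
Row 5: 16 + 4 + 4 + 0 + 7 + 10 = 41, so its missing entry is 49 − 41 = 8.
Column 7: -4 + 27 + 21 + 8 + 21 − 19 = 54, so its missing entry is 49 − 54 = -5.
Row 2: -3 + 19 + 5 + 18 + 19 − 5 = 53, so its missing entry is 49 − 53 = -4.
Row 6: -1 − 2 − 1 + 10 + 4 + 21 = 31, so its missing entry is 49 − 31 = 18.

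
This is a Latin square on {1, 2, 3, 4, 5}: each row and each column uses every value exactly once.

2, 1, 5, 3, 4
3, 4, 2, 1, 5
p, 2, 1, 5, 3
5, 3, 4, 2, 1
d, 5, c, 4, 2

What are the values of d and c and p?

For row 3, column 1: row 3 already has {1, 2, 3, 5}; that leaves 4.
Cell (5,1): column 1 already has {2, 3, 4, 5} → 1.
At (row 5, col 3): row 5 already has {1, 2, 4, 5}, so the value is 3.

d = 1, c = 3, p = 4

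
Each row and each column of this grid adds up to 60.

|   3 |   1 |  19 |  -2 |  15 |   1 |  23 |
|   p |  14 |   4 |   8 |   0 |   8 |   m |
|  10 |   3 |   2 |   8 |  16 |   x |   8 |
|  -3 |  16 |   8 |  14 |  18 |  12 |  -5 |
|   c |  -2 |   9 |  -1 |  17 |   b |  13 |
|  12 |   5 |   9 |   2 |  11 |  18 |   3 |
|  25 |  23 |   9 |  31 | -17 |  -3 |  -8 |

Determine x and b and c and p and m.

The known cells in column 7 total 34, leaving 60 − 34 = 26 for the blank.
The known cells in row 2 total 60, leaving 60 − 60 = 0 for the blank.
The known cells in column 1 total 47, leaving 60 − 47 = 13 for the blank.
The known cells in row 5 total 49, leaving 60 − 49 = 11 for the blank.
The known cells in row 3 total 47, leaving 60 − 47 = 13 for the blank.

x = 13, b = 11, c = 13, p = 0, m = 26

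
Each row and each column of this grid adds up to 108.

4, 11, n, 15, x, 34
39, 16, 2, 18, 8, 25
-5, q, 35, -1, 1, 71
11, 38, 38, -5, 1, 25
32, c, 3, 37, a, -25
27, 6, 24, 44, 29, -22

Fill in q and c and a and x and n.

Row 3: -5 + 35 − 1 + 1 + 71 = 101, so its missing entry is 108 − 101 = 7.
Column 3: 2 + 35 + 38 + 3 + 24 = 102, so its missing entry is 108 − 102 = 6.
Row 1: 4 + 11 + 6 + 15 + 34 = 70, so its missing entry is 108 − 70 = 38.
Column 5: 38 + 8 + 1 + 1 + 29 = 77, so its missing entry is 108 − 77 = 31.
Row 5: 32 + 3 + 37 + 31 − 25 = 78, so its missing entry is 108 − 78 = 30.

q = 7, c = 30, a = 31, x = 38, n = 6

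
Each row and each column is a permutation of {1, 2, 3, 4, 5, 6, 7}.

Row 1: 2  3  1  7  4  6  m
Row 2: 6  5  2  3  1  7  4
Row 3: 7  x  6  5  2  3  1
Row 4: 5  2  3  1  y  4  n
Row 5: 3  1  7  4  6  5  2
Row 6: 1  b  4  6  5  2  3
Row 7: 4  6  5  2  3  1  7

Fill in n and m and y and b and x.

n = 6, m = 5, y = 7, b = 7, x = 4

At (row 3, col 2): row 3 already has {1, 2, 3, 5, 6, 7}, so the value is 4.
Cell (4,5): column 5 already has {1, 2, 3, 4, 5, 6} → 7.
For row 6, column 2: row 6 already has {1, 2, 3, 4, 5, 6}; that leaves 7.
At (row 1, col 7): row 1 already has {1, 2, 3, 4, 6, 7}, so the value is 5.
Cell (4,7): row 4 already has {1, 2, 3, 4, 5, 7} → 6.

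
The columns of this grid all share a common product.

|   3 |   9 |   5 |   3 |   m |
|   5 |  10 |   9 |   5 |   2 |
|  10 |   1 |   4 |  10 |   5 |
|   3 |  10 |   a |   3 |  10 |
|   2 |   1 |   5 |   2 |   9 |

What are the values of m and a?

m = 1, a = 1

Columns 1 and 2 each multiply to 900, so every column has product 900.
Column 5: 2×5×10×9 = 900, so the missing entry is 900 ÷ 900 = 1.
Column 3: 5×9×4×5 = 900, so the missing entry is 900 ÷ 900 = 1.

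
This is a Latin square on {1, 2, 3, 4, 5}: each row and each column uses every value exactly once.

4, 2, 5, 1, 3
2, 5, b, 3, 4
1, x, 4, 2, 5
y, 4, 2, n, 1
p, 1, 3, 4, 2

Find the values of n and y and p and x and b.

Cell (2,3): row 2 already has {2, 3, 4, 5} → 1.
For row 5, column 1: row 5 already has {1, 2, 3, 4}; that leaves 5.
At (row 3, col 2): row 3 already has {1, 2, 4, 5}, so the value is 3.
For row 4, column 1: column 1 already has {1, 2, 4, 5}; that leaves 3.
For row 4, column 4: row 4 already has {1, 2, 3, 4}; that leaves 5.

n = 5, y = 3, p = 5, x = 3, b = 1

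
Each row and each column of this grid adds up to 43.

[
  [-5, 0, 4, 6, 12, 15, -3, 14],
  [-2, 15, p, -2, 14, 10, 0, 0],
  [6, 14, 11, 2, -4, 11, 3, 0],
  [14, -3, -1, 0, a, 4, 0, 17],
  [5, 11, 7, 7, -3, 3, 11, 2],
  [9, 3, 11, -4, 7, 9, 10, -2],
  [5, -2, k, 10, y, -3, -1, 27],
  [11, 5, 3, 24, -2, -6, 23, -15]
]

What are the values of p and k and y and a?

Row 2: -2 + 15 − 2 + 14 + 10 + 0 + 0 = 35, so its missing entry is 43 − 35 = 8.
Column 3: 4 + 8 + 11 − 1 + 7 + 11 + 3 = 43, so its missing entry is 43 − 43 = 0.
Row 7: 5 − 2 + 0 + 10 − 3 − 1 + 27 = 36, so its missing entry is 43 − 36 = 7.
Row 4: 14 − 3 − 1 + 0 + 4 + 0 + 17 = 31, so its missing entry is 43 − 31 = 12.

p = 8, k = 0, y = 7, a = 12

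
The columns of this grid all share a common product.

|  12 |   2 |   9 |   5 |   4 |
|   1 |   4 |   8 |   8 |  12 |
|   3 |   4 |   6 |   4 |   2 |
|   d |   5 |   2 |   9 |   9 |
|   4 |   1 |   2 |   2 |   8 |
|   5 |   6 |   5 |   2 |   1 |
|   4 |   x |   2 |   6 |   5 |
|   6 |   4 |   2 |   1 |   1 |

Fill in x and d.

Columns 4 and 5 each multiply to 34560, so every column has product 34560.
Column 2: 2×4×4×5×1×6×4 = 3840, so the missing entry is 34560 ÷ 3840 = 9.
Column 1: 12×1×3×4×5×4×6 = 17280, so the missing entry is 34560 ÷ 17280 = 2.

x = 9, d = 2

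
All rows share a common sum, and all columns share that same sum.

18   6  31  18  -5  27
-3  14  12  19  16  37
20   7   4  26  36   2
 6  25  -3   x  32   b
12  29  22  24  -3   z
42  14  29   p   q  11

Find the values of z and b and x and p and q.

z = 11, b = 7, x = 28, p = -20, q = 19

Rows 1 and 2 both sum to 95, so that's the common total.
Column 5 has -5 + 16 + 36 + 32 − 3 = 76; the blank must be 95 − 76 = 19.
Row 5 has 12 + 29 + 22 + 24 − 3 = 84; the blank must be 95 − 84 = 11.
Row 6 has 42 + 14 + 29 + 19 + 11 = 115; the blank must be 95 − 115 = -20.
Column 4 has 18 + 19 + 26 + 24 − 20 = 67; the blank must be 95 − 67 = 28.
Row 4 has 6 + 25 − 3 + 28 + 32 = 88; the blank must be 95 − 88 = 7.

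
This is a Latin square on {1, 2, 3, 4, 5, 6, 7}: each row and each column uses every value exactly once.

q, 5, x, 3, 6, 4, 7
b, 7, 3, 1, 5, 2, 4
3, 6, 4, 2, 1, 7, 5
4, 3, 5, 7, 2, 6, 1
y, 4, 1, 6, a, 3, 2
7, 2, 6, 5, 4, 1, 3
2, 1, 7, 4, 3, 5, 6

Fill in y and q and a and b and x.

y = 5, q = 1, a = 7, b = 6, x = 2

Cell (5,5): column 5 already has {1, 2, 3, 4, 5, 6} → 7.
At (row 5, col 1): row 5 already has {1, 2, 3, 4, 6, 7}, so the value is 5.
For row 1, column 3: column 3 already has {1, 3, 4, 5, 6, 7}; that leaves 2.
At (row 1, col 1): row 1 already has {2, 3, 4, 5, 6, 7}, so the value is 1.
At (row 2, col 1): row 2 already has {1, 2, 3, 4, 5, 7}, so the value is 6.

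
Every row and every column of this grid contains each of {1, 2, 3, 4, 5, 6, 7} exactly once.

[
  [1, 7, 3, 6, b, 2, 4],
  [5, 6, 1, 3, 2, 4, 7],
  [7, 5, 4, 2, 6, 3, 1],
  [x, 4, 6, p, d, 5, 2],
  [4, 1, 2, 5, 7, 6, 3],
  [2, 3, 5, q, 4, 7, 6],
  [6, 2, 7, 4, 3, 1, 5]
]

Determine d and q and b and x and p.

d = 1, q = 1, b = 5, x = 3, p = 7

For row 1, column 5: row 1 already has {1, 2, 3, 4, 6, 7}; that leaves 5.
For row 4, column 5: column 5 already has {2, 3, 4, 5, 6, 7}; that leaves 1.
For row 4, column 1: column 1 already has {1, 2, 4, 5, 6, 7}; that leaves 3.
At (row 4, col 4): row 4 already has {1, 2, 3, 4, 5, 6}, so the value is 7.
At (row 6, col 4): row 6 already has {2, 3, 4, 5, 6, 7}, so the value is 1.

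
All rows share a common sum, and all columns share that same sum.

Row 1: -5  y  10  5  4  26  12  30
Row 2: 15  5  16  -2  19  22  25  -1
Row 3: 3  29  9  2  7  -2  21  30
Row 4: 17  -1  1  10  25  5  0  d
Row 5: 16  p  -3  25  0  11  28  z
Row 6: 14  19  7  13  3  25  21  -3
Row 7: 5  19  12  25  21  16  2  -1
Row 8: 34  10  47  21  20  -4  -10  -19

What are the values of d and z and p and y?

Rows 2 and 3 both sum to 99, so that's the common total.
Row 1 has -5 + 10 + 5 + 4 + 26 + 12 + 30 = 82; the blank must be 99 − 82 = 17.
Row 4 has 17 − 1 + 1 + 10 + 25 + 5 + 0 = 57; the blank must be 99 − 57 = 42.
Column 2 has 17 + 5 + 29 − 1 + 19 + 19 + 10 = 98; the blank must be 99 − 98 = 1.
Row 5 has 16 + 1 − 3 + 25 + 0 + 11 + 28 = 78; the blank must be 99 − 78 = 21.

d = 42, z = 21, p = 1, y = 17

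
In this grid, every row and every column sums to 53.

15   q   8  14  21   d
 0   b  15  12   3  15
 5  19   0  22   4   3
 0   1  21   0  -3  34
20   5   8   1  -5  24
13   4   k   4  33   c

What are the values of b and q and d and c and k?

Row 2 has 0 + 15 + 12 + 3 + 15 = 45; the blank must be 53 − 45 = 8.
Column 2 has 8 + 19 + 1 + 5 + 4 = 37; the blank must be 53 − 37 = 16.
Row 1 has 15 + 16 + 8 + 14 + 21 = 74; the blank must be 53 − 74 = -21.
Column 6 has -21 + 15 + 3 + 34 + 24 = 55; the blank must be 53 − 55 = -2.
Row 6 has 13 + 4 + 4 + 33 − 2 = 52; the blank must be 53 − 52 = 1.

b = 8, q = 16, d = -21, c = -2, k = 1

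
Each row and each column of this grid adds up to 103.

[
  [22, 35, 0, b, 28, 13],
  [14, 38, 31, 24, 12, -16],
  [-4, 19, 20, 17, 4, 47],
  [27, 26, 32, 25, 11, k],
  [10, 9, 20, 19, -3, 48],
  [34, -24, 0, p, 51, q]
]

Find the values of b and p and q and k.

The known cells in row 1 total 98, leaving 103 − 98 = 5 for the blank.
The known cells in column 4 total 90, leaving 103 − 90 = 13 for the blank.
The known cells in row 4 total 121, leaving 103 − 121 = -18 for the blank.
The known cells in row 6 total 74, leaving 103 − 74 = 29 for the blank.

b = 5, p = 13, q = 29, k = -18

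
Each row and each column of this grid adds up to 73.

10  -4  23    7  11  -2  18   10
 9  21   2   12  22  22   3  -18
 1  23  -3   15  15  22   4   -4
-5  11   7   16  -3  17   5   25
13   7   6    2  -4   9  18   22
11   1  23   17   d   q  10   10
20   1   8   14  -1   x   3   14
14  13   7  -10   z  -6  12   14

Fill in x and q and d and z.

Row 8: 14 + 13 + 7 − 10 − 6 + 12 + 14 = 44, so its missing entry is 73 − 44 = 29.
Column 5: 11 + 22 + 15 − 3 − 4 − 1 + 29 = 69, so its missing entry is 73 − 69 = 4.
Row 6: 11 + 1 + 23 + 17 + 4 + 10 + 10 = 76, so its missing entry is 73 − 76 = -3.
Row 7: 20 + 1 + 8 + 14 − 1 + 3 + 14 = 59, so its missing entry is 73 − 59 = 14.

x = 14, q = -3, d = 4, z = 29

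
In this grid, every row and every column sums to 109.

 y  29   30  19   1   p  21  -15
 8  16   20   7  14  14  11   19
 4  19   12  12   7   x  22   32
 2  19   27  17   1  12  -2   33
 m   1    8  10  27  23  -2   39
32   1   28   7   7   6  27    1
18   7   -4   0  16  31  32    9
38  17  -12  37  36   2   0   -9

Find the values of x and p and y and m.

x = 1, p = 20, y = 4, m = 3

Row 5: 1 + 8 + 10 + 27 + 23 − 2 + 39 = 106, so its missing entry is 109 − 106 = 3.
Row 3: 4 + 19 + 12 + 12 + 7 + 22 + 32 = 108, so its missing entry is 109 − 108 = 1.
Column 6: 14 + 1 + 12 + 23 + 6 + 31 + 2 = 89, so its missing entry is 109 − 89 = 20.
Row 1: 29 + 30 + 19 + 1 + 20 + 21 − 15 = 105, so its missing entry is 109 − 105 = 4.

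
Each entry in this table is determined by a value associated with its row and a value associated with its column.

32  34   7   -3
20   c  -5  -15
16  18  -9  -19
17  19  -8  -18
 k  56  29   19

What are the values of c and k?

c = 22, k = 54

The difference between any two rows is the same in every column — this is an addition table with the headers hidden.
Row 2 minus row 1 is -15 − (-3) = -12, so its entry in column 2 is 34 + (-12) = 22.
Row 5 minus row 1 is 19 − (-3) = 22, so its entry in column 1 is 32 + 22 = 54.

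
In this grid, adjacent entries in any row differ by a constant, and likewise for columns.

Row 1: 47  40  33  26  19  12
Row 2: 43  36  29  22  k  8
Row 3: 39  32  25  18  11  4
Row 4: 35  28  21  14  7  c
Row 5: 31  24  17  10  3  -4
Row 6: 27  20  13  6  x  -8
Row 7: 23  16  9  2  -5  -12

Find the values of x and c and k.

x = -1, c = 0, k = 15

Along each row the entries change by -7 per step; down each column they change by -4.
Row 6: from 27 at column 1, stepping by -7 to column 5 gives -1.
Row 4: from 35 at column 1, stepping by -7 to column 6 gives 0.
Row 2: from 43 at column 1, stepping by -7 to column 5 gives 15.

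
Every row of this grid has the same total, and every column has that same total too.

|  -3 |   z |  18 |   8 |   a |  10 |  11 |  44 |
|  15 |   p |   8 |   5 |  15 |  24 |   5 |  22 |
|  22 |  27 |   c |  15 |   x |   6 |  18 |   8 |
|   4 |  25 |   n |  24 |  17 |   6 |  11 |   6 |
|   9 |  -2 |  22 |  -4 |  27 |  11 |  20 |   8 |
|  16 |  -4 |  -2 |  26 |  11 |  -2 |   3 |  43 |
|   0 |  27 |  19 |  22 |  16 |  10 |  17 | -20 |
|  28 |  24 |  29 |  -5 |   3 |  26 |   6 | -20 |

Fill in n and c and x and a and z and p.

n = -2, c = -1, x = -4, a = 6, z = -3, p = -3

Rows 5 and 6 both sum to 91, so that's the common total.
Row 2 has 15 + 8 + 5 + 15 + 24 + 5 + 22 = 94; the blank must be 91 − 94 = -3.
Column 2 has -3 + 27 + 25 − 2 − 4 + 27 + 24 = 94; the blank must be 91 − 94 = -3.
Row 1 has -3 − 3 + 18 + 8 + 10 + 11 + 44 = 85; the blank must be 91 − 85 = 6.
Column 5 has 6 + 15 + 17 + 27 + 11 + 16 + 3 = 95; the blank must be 91 − 95 = -4.
Row 3 has 22 + 27 + 15 − 4 + 6 + 18 + 8 = 92; the blank must be 91 − 92 = -1.
Row 4 has 4 + 25 + 24 + 17 + 6 + 11 + 6 = 93; the blank must be 91 − 93 = -2.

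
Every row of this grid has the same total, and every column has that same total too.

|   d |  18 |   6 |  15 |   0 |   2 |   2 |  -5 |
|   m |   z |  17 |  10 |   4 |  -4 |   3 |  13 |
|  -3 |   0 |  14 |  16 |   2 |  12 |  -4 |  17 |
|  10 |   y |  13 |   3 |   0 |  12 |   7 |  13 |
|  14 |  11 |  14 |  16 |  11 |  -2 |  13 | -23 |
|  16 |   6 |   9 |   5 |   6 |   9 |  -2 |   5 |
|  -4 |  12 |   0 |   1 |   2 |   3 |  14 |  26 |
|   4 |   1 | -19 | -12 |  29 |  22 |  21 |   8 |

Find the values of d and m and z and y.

Rows 3 and 5 both sum to 54, so that's the common total.
The known cells in row 4 total 58, leaving 54 − 58 = -4 for the blank.
The known cells in column 2 total 44, leaving 54 − 44 = 10 for the blank.
The known cells in row 2 total 53, leaving 54 − 53 = 1 for the blank.
The known cells in row 1 total 38, leaving 54 − 38 = 16 for the blank.

d = 16, m = 1, z = 10, y = -4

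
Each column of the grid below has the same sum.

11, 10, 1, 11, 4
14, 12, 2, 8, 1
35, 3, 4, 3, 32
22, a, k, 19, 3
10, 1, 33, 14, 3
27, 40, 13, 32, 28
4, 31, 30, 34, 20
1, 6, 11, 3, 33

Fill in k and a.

The complete columns each total 124.
Column 3 is missing 124 − 94 = 30 (since 1 + 2 + 4 + 33 + 13 + 30 + 11 = 94).
Column 2 is missing 124 − 103 = 21 (since 10 + 12 + 3 + 1 + 40 + 31 + 6 = 103).

k = 30, a = 21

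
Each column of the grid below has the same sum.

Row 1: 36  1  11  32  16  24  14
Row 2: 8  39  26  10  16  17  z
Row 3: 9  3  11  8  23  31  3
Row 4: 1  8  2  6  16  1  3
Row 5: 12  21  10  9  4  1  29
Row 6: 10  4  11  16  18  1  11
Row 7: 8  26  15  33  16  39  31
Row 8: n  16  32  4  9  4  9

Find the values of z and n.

The complete columns each total 118.
Column 7 is missing 118 − 100 = 18 (since 14 + 3 + 3 + 29 + 11 + 31 + 9 = 100).
Column 1 is missing 118 − 84 = 34 (since 36 + 8 + 9 + 1 + 12 + 10 + 8 = 84).

z = 18, n = 34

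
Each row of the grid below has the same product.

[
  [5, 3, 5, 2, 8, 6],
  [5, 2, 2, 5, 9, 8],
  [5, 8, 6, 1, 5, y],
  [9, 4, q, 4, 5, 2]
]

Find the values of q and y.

Rows 1 and 2 each multiply to 7200, so every row has product 7200.
Row 4: 9×4×4×5×2 = 1440, so the missing entry is 7200 ÷ 1440 = 5.
Row 3: 5×8×6×1×5 = 1200, so the missing entry is 7200 ÷ 1200 = 6.

q = 5, y = 6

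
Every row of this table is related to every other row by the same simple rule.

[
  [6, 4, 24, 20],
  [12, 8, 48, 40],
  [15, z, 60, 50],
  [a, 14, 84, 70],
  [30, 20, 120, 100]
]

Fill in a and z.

a = 21, z = 10

Each row is a constant multiple of every other row — this is a multiplication table with the headers hidden.
Row 4 is 70/20 = 7/2 times row 1, so its entry in column 1 is 6 × 7/2 = 21.
Row 3 is 50/20 = 5/2 times row 1, so its entry in column 2 is 4 × 5/2 = 10.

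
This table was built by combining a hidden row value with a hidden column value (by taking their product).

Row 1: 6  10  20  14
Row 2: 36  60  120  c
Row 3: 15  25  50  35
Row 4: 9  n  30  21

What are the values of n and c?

Each row is a constant multiple of every other row — this is a multiplication table with the headers hidden.
Row 4 is 30/20 = 3/2 times row 1, so its entry in column 2 is 10 × 3/2 = 15.
Row 2 is 120/20 = 6/1 times row 1, so its entry in column 4 is 14 × 6/1 = 84.

n = 15, c = 84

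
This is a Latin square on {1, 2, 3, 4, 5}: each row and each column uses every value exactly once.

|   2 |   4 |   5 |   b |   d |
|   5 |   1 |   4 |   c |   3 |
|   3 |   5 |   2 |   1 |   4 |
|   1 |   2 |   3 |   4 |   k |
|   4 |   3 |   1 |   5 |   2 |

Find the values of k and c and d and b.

k = 5, c = 2, d = 1, b = 3

Cell (2,4): row 2 already has {1, 3, 4, 5} → 2.
At (row 1, col 4): column 4 already has {1, 2, 4, 5}, so the value is 3.
Cell (4,5): row 4 already has {1, 2, 3, 4} → 5.
For row 1, column 5: row 1 already has {2, 3, 4, 5}; that leaves 1.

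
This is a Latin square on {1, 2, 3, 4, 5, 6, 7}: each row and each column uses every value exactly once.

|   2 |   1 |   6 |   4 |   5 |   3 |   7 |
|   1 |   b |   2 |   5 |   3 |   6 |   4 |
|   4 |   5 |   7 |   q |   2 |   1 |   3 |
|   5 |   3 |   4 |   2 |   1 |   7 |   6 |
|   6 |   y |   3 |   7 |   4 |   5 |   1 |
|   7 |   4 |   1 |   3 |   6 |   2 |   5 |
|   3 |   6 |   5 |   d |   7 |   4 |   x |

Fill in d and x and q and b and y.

d = 1, x = 2, q = 6, b = 7, y = 2

Cell (2,2): row 2 already has {1, 2, 3, 4, 5, 6} → 7.
At (row 3, col 4): row 3 already has {1, 2, 3, 4, 5, 7}, so the value is 6.
For row 7, column 7: column 7 already has {1, 3, 4, 5, 6, 7}; that leaves 2.
At (row 7, col 4): row 7 already has {2, 3, 4, 5, 6, 7}, so the value is 1.
Cell (5,2): row 5 already has {1, 3, 4, 5, 6, 7} → 2.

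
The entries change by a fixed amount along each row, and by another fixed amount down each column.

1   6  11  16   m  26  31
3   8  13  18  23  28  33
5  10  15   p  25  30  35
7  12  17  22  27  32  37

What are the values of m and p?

m = 21, p = 20

Along each row the entries change by 5 per step; down each column they change by 2.
Row 1: from 1 at column 1, stepping by 5 to column 5 gives 21.
Row 3: from 5 at column 1, stepping by 5 to column 4 gives 20.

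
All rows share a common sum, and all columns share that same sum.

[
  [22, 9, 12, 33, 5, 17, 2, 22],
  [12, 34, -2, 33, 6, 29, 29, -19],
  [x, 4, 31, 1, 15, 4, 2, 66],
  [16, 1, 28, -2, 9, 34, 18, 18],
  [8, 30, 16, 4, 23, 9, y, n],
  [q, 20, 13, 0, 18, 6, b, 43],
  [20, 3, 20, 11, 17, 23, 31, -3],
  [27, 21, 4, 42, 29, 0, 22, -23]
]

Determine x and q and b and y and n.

x = -1, q = 18, b = 4, y = 14, n = 18

Rows 1 and 2 both sum to 122, so that's the common total.
The known cells in row 3 total 123, leaving 122 − 123 = -1 for the blank.
The known cells in column 1 total 104, leaving 122 − 104 = 18 for the blank.
The known cells in row 6 total 118, leaving 122 − 118 = 4 for the blank.
The known cells in column 7 total 108, leaving 122 − 108 = 14 for the blank.
The known cells in row 5 total 104, leaving 122 − 104 = 18 for the blank.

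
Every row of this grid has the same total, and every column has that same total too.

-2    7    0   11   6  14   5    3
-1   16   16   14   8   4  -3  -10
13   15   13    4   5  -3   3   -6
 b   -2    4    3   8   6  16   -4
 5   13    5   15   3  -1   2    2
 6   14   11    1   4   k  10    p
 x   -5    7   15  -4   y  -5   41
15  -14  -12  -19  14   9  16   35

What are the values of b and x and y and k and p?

b = 13, x = -5, y = 0, k = 15, p = -17

Rows 1 and 2 both sum to 44, so that's the common total.
Column 8: 3 − 10 − 6 − 4 + 2 + 41 + 35 = 61, so its missing entry is 44 − 61 = -17.
Row 6: 6 + 14 + 11 + 1 + 4 + 10 − 17 = 29, so its missing entry is 44 − 29 = 15.
Column 6: 14 + 4 − 3 + 6 − 1 + 15 + 9 = 44, so its missing entry is 44 − 44 = 0.
Row 4: -2 + 4 + 3 + 8 + 6 + 16 − 4 = 31, so its missing entry is 44 − 31 = 13.
Row 7: -5 + 7 + 15 − 4 + 0 − 5 + 41 = 49, so its missing entry is 44 − 49 = -5.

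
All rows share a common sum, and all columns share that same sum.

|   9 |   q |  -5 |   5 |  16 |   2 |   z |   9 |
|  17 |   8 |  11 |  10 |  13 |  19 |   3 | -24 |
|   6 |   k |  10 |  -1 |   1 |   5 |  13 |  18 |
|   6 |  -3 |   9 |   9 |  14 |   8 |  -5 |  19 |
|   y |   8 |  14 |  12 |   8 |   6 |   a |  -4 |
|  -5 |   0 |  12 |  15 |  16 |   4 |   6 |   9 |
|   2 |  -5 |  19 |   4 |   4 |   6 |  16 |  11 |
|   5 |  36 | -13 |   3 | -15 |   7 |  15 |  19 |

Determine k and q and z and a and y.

Rows 2 and 4 both sum to 57, so that's the common total.
Column 1: 9 + 17 + 6 + 6 − 5 + 2 + 5 = 40, so its missing entry is 57 − 40 = 17.
Row 3: 6 + 10 − 1 + 1 + 5 + 13 + 18 = 52, so its missing entry is 57 − 52 = 5.
Column 2: 8 + 5 − 3 + 8 + 0 − 5 + 36 = 49, so its missing entry is 57 − 49 = 8.
Row 5: 17 + 8 + 14 + 12 + 8 + 6 − 4 = 61, so its missing entry is 57 − 61 = -4.
Row 1: 9 + 8 − 5 + 5 + 16 + 2 + 9 = 44, so its missing entry is 57 − 44 = 13.

k = 5, q = 8, z = 13, a = -4, y = 17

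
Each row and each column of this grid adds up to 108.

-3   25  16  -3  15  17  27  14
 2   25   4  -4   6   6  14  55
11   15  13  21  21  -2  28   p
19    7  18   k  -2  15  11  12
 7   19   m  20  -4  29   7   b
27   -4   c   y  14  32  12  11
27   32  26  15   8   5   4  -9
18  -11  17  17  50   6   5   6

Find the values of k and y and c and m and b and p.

The known cells in row 3 total 107, leaving 108 − 107 = 1 for the blank.
The known cells in row 4 total 80, leaving 108 − 80 = 28 for the blank.
The known cells in column 4 total 94, leaving 108 − 94 = 14 for the blank.
The known cells in column 8 total 90, leaving 108 − 90 = 18 for the blank.
The known cells in row 5 total 96, leaving 108 − 96 = 12 for the blank.
The known cells in row 6 total 106, leaving 108 − 106 = 2 for the blank.

k = 28, y = 14, c = 2, m = 12, b = 18, p = 1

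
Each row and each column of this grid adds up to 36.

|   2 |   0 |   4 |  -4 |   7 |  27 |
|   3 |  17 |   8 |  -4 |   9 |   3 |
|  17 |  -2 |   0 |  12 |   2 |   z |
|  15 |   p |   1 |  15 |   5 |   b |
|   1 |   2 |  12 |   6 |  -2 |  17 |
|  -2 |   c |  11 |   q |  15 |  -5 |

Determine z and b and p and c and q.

Column 4: -4 − 4 + 12 + 15 + 6 = 25, so its missing entry is 36 − 25 = 11.
Row 6: -2 + 11 + 11 + 15 − 5 = 30, so its missing entry is 36 − 30 = 6.
Column 2: 0 + 17 − 2 + 2 + 6 = 23, so its missing entry is 36 − 23 = 13.
Row 3: 17 − 2 + 0 + 12 + 2 = 29, so its missing entry is 36 − 29 = 7.
Row 4: 15 + 13 + 1 + 15 + 5 = 49, so its missing entry is 36 − 49 = -13.

z = 7, b = -13, p = 13, c = 6, q = 11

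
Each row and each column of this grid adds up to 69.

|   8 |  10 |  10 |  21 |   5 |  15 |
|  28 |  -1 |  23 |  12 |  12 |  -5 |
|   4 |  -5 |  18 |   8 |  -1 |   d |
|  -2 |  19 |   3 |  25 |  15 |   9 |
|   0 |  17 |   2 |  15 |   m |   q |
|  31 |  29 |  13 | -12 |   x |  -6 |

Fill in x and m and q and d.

Row 6: 31 + 29 + 13 − 12 − 6 = 55, so its missing entry is 69 − 55 = 14.
Column 5: 5 + 12 − 1 + 15 + 14 = 45, so its missing entry is 69 − 45 = 24.
Row 3: 4 − 5 + 18 + 8 − 1 = 24, so its missing entry is 69 − 24 = 45.
Row 5: 0 + 17 + 2 + 15 + 24 = 58, so its missing entry is 69 − 58 = 11.

x = 14, m = 24, q = 11, d = 45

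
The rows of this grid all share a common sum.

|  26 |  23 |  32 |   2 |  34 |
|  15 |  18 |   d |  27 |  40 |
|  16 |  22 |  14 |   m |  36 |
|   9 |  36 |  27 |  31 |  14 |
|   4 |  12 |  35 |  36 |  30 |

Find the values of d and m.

d = 17, m = 29

Rows 1 and 4 both add up to 117, so every row sums to 117.
Row 2: 15 + 18 + 27 + 40 = 100, so the missing entry is 117 − 100 = 17.
Row 3: 16 + 22 + 14 + 36 = 88, so the missing entry is 117 − 88 = 29.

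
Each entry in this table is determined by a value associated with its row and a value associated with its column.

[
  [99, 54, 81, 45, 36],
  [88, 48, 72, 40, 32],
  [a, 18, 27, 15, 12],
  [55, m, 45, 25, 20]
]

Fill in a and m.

Each row is a constant multiple of every other row — this is a multiplication table with the headers hidden.
Row 3 is 12/36 = 1/3 times row 1, so its entry in column 1 is 99 × 1/3 = 33.
Row 4 is 20/36 = 5/9 times row 1, so its entry in column 2 is 54 × 5/9 = 30.

a = 33, m = 30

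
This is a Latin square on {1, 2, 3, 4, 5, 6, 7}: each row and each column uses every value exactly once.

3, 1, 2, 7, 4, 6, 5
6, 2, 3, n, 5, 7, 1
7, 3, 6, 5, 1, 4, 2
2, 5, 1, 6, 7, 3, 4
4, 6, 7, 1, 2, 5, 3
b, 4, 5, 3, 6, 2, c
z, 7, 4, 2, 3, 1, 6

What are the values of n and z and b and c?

At (row 2, col 4): row 2 already has {1, 2, 3, 5, 6, 7}, so the value is 4.
For row 6, column 7: column 7 already has {1, 2, 3, 4, 5, 6}; that leaves 7.
At (row 6, col 1): row 6 already has {2, 3, 4, 5, 6, 7}, so the value is 1.
At (row 7, col 1): row 7 already has {1, 2, 3, 4, 6, 7}, so the value is 5.

n = 4, z = 5, b = 1, c = 7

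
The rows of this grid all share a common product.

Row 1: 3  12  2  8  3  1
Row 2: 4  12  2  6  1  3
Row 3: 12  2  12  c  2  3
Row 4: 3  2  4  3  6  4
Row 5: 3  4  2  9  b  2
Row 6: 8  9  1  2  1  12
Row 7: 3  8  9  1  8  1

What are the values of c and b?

Rows 2 and 7 each multiply to 1728, so every row has product 1728.
Row 3: 12×2×12×2×3 = 1728, so the missing entry is 1728 ÷ 1728 = 1.
Row 5: 3×4×2×9×2 = 432, so the missing entry is 1728 ÷ 432 = 4.

c = 1, b = 4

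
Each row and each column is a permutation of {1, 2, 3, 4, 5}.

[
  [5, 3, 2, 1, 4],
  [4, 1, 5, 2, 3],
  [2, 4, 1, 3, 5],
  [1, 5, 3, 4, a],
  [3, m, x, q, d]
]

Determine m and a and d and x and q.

For row 4, column 5: row 4 already has {1, 3, 4, 5}; that leaves 2.
For row 5, column 5: column 5 already has {2, 3, 4, 5}; that leaves 1.
At (row 5, col 4): column 4 already has {1, 2, 3, 4}, so the value is 5.
At (row 5, col 3): column 3 already has {1, 2, 3, 5}, so the value is 4.
Cell (5,2): row 5 already has {1, 3, 4, 5} → 2.

m = 2, a = 2, d = 1, x = 4, q = 5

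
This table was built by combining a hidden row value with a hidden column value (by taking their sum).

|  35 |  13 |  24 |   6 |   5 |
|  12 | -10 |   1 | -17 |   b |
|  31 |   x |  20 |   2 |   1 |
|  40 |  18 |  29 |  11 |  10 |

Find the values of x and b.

x = 9, b = -18

The difference between any two rows is the same in every column — this is an addition table with the headers hidden.
Row 3 minus row 1 is 2 − 6 = -4, so its entry in column 2 is 13 + (-4) = 9.
Row 2 minus row 1 is -17 − 6 = -23, so its entry in column 5 is 5 + (-23) = -18.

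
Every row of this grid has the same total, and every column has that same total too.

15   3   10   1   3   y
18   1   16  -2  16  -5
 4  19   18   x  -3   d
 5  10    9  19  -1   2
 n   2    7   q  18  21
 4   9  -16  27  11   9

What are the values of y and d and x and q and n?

y = 12, d = 5, x = 1, q = -2, n = -2

Rows 2 and 4 both sum to 44, so that's the common total.
Column 1 has 15 + 18 + 4 + 5 + 4 = 46; the blank must be 44 − 46 = -2.
Row 5 has -2 + 2 + 7 + 18 + 21 = 46; the blank must be 44 − 46 = -2.
Column 4 has 1 − 2 + 19 − 2 + 27 = 43; the blank must be 44 − 43 = 1.
Row 1 has 15 + 3 + 10 + 1 + 3 = 32; the blank must be 44 − 32 = 12.
Row 3 has 4 + 19 + 18 + 1 − 3 = 39; the blank must be 44 − 39 = 5.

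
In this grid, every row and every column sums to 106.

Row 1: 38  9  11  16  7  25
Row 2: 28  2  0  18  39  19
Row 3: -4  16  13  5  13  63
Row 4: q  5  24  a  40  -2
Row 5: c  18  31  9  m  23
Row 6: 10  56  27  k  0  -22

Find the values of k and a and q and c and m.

Column 5 has 7 + 39 + 13 + 40 + 0 = 99; the blank must be 106 − 99 = 7.
Row 5 has 18 + 31 + 9 + 7 + 23 = 88; the blank must be 106 − 88 = 18.
Column 1 has 38 + 28 − 4 + 18 + 10 = 90; the blank must be 106 − 90 = 16.
Row 4 has 16 + 5 + 24 + 40 − 2 = 83; the blank must be 106 − 83 = 23.
Row 6 has 10 + 56 + 27 + 0 − 22 = 71; the blank must be 106 − 71 = 35.

k = 35, a = 23, q = 16, c = 18, m = 7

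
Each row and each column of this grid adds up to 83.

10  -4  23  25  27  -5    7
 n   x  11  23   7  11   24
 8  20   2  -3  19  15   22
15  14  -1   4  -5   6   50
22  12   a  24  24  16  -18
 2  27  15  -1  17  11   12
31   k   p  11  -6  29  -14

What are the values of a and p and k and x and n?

a = 3, p = 30, k = 2, x = 12, n = -5

Row 5 has 22 + 12 + 24 + 24 + 16 − 18 = 80; the blank must be 83 − 80 = 3.
Column 3 has 23 + 11 + 2 − 1 + 3 + 15 = 53; the blank must be 83 − 53 = 30.
Row 7 has 31 + 30 + 11 − 6 + 29 − 14 = 81; the blank must be 83 − 81 = 2.
Column 2 has -4 + 20 + 14 + 12 + 27 + 2 = 71; the blank must be 83 − 71 = 12.
Row 2 has 12 + 11 + 23 + 7 + 11 + 24 = 88; the blank must be 83 − 88 = -5.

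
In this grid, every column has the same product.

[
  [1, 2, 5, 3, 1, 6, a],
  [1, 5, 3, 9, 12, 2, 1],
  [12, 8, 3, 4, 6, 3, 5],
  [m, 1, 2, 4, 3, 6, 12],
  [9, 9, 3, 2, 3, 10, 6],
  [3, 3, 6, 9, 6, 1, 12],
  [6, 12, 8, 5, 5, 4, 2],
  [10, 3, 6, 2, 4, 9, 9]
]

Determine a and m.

Columns 2 and 6 each multiply to 77760, so every column has product 77760.
Column 7: 1×5×12×6×12×2×9 = 77760, so the missing entry is 77760 ÷ 77760 = 1.
Column 1: 1×1×12×9×3×6×10 = 19440, so the missing entry is 77760 ÷ 19440 = 4.

a = 1, m = 4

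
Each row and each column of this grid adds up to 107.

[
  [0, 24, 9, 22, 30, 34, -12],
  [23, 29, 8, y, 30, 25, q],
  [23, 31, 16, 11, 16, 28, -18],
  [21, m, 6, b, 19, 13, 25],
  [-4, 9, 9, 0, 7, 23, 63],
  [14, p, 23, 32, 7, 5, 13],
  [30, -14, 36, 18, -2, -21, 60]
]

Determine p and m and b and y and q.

Row 6: 14 + 23 + 32 + 7 + 5 + 13 = 94, so its missing entry is 107 − 94 = 13.
Column 2: 24 + 29 + 31 + 9 + 13 − 14 = 92, so its missing entry is 107 − 92 = 15.
Row 4: 21 + 15 + 6 + 19 + 13 + 25 = 99, so its missing entry is 107 − 99 = 8.
Column 7: -12 − 18 + 25 + 63 + 13 + 60 = 131, so its missing entry is 107 − 131 = -24.
Row 2: 23 + 29 + 8 + 30 + 25 − 24 = 91, so its missing entry is 107 − 91 = 16.

p = 13, m = 15, b = 8, y = 16, q = -24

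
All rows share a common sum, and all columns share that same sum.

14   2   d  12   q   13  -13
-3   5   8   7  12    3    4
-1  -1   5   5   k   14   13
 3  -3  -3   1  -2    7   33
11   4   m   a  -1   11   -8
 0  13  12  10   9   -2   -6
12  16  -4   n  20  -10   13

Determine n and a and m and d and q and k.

n = -11, a = 12, m = 7, d = 11, q = -3, k = 1

Rows 2 and 4 both sum to 36, so that's the common total.
Row 3 has -1 − 1 + 5 + 5 + 14 + 13 = 35; the blank must be 36 − 35 = 1.
Column 5 has 12 + 1 − 2 − 1 + 9 + 20 = 39; the blank must be 36 − 39 = -3.
Row 1 has 14 + 2 + 12 − 3 + 13 − 13 = 25; the blank must be 36 − 25 = 11.
Column 3 has 11 + 8 + 5 − 3 + 12 − 4 = 29; the blank must be 36 − 29 = 7.
Row 5 has 11 + 4 + 7 − 1 + 11 − 8 = 24; the blank must be 36 − 24 = 12.
Row 7 has 12 + 16 − 4 + 20 − 10 + 13 = 47; the blank must be 36 − 47 = -11.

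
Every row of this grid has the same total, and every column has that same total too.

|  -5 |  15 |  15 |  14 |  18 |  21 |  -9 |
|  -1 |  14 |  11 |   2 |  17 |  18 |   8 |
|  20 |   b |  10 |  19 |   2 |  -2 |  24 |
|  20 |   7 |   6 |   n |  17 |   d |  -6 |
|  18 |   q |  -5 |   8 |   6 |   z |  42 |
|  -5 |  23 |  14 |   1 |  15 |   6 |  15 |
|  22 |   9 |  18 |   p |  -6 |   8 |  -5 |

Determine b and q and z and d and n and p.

b = -4, q = 5, z = -5, d = 23, n = 2, p = 23

Rows 1 and 2 both sum to 69, so that's the common total.
The known cells in row 3 total 73, leaving 69 − 73 = -4 for the blank.
The known cells in row 7 total 46, leaving 69 − 46 = 23 for the blank.
The known cells in column 4 total 67, leaving 69 − 67 = 2 for the blank.
The known cells in column 2 total 64, leaving 69 − 64 = 5 for the blank.
The known cells in row 5 total 74, leaving 69 − 74 = -5 for the blank.
The known cells in row 4 total 46, leaving 69 − 46 = 23 for the blank.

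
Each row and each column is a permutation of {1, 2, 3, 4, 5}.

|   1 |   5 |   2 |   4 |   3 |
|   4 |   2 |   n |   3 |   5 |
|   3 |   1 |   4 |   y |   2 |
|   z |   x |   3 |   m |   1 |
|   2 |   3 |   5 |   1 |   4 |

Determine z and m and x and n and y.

z = 5, m = 2, x = 4, n = 1, y = 5

Cell (2,3): row 2 already has {2, 3, 4, 5} → 1.
At (row 4, col 2): column 2 already has {1, 2, 3, 5}, so the value is 4.
For row 4, column 1: column 1 already has {1, 2, 3, 4}; that leaves 5.
At (row 3, col 4): row 3 already has {1, 2, 3, 4}, so the value is 5.
At (row 4, col 4): row 4 already has {1, 3, 4, 5}, so the value is 2.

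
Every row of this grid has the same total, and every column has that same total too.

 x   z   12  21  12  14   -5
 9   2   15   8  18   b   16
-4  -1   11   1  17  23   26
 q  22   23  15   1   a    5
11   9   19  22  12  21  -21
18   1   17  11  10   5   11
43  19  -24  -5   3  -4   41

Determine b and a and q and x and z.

b = 5, a = 9, q = -2, x = -2, z = 21

Rows 3 and 5 both sum to 73, so that's the common total.
The known cells in column 2 total 52, leaving 73 − 52 = 21 for the blank.
The known cells in row 1 total 75, leaving 73 − 75 = -2 for the blank.
The known cells in row 2 total 68, leaving 73 − 68 = 5 for the blank.
The known cells in column 1 total 75, leaving 73 − 75 = -2 for the blank.
The known cells in row 4 total 64, leaving 73 − 64 = 9 for the blank.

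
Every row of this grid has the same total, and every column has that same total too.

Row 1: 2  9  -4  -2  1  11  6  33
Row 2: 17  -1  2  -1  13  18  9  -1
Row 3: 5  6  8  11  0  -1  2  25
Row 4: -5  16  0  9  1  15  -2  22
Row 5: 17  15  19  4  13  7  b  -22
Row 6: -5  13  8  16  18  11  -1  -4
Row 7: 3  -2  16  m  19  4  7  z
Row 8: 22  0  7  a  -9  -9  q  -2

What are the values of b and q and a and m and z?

b = 3, q = 32, a = 15, m = 4, z = 5

Rows 1 and 2 both sum to 56, so that's the common total.
Row 5: 17 + 15 + 19 + 4 + 13 + 7 − 22 = 53, so its missing entry is 56 − 53 = 3.
Column 8: 33 − 1 + 25 + 22 − 22 − 4 − 2 = 51, so its missing entry is 56 − 51 = 5.
Column 7: 6 + 9 + 2 − 2 + 3 − 1 + 7 = 24, so its missing entry is 56 − 24 = 32.
Row 8: 22 + 0 + 7 − 9 − 9 + 32 − 2 = 41, so its missing entry is 56 − 41 = 15.
Row 7: 3 − 2 + 16 + 19 + 4 + 7 + 5 = 52, so its missing entry is 56 − 52 = 4.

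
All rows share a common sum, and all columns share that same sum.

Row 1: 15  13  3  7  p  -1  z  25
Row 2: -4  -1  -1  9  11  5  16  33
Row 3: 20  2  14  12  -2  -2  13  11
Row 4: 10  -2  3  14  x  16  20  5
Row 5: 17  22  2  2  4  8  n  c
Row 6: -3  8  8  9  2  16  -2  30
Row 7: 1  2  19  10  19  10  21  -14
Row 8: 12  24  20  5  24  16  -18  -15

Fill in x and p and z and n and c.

x = 2, p = 8, z = -2, n = 20, c = -7

Rows 2 and 3 both sum to 68, so that's the common total.
Row 4 has 10 − 2 + 3 + 14 + 16 + 20 + 5 = 66; the blank must be 68 − 66 = 2.
Column 5 has 11 − 2 + 2 + 4 + 2 + 19 + 24 = 60; the blank must be 68 − 60 = 8.
Row 1 has 15 + 13 + 3 + 7 + 8 − 1 + 25 = 70; the blank must be 68 − 70 = -2.
Column 7 has -2 + 16 + 13 + 20 − 2 + 21 − 18 = 48; the blank must be 68 − 48 = 20.
Row 5 has 17 + 22 + 2 + 2 + 4 + 8 + 20 = 75; the blank must be 68 − 75 = -7.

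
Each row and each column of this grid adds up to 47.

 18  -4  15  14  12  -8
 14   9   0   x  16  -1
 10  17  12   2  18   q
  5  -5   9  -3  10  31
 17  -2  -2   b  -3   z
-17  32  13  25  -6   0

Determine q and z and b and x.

Row 3: 10 + 17 + 12 + 2 + 18 = 59, so its missing entry is 47 − 59 = -12.
Column 6: -8 − 1 − 12 + 31 + 0 = 10, so its missing entry is 47 − 10 = 37.
Row 2: 14 + 9 + 0 + 16 − 1 = 38, so its missing entry is 47 − 38 = 9.
Row 5: 17 − 2 − 2 − 3 + 37 = 47, so its missing entry is 47 − 47 = 0.

q = -12, z = 37, b = 0, x = 9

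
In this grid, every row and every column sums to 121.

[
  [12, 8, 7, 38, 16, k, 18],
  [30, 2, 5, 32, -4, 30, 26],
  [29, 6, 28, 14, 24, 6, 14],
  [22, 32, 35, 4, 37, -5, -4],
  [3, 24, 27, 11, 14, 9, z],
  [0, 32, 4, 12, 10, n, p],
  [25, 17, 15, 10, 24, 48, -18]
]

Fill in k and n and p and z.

k = 22, n = 11, p = 52, z = 33

Row 5: 3 + 24 + 27 + 11 + 14 + 9 = 88, so its missing entry is 121 − 88 = 33.
Column 7: 18 + 26 + 14 − 4 + 33 − 18 = 69, so its missing entry is 121 − 69 = 52.
Row 6: 0 + 32 + 4 + 12 + 10 + 52 = 110, so its missing entry is 121 − 110 = 11.
Row 1: 12 + 8 + 7 + 38 + 16 + 18 = 99, so its missing entry is 121 − 99 = 22.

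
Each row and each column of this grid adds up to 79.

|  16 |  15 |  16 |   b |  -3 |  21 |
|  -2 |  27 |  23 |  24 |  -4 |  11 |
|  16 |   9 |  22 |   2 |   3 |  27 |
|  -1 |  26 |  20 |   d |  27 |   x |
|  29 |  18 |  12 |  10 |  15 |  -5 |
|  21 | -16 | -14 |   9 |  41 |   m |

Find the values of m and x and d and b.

The known cells in row 6 total 41, leaving 79 − 41 = 38 for the blank.
The known cells in column 6 total 92, leaving 79 − 92 = -13 for the blank.
The known cells in row 4 total 59, leaving 79 − 59 = 20 for the blank.
The known cells in row 1 total 65, leaving 79 − 65 = 14 for the blank.

m = 38, x = -13, d = 20, b = 14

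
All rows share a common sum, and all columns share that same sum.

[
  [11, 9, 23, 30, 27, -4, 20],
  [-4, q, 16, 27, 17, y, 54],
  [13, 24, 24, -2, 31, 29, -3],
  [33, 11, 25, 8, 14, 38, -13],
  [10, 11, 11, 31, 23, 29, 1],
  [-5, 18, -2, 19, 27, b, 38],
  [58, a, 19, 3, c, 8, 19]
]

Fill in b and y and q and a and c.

Rows 1 and 3 both sum to 116, so that's the common total.
The known cells in row 6 total 95, leaving 116 − 95 = 21 for the blank.
The known cells in column 6 total 121, leaving 116 − 121 = -5 for the blank.
The known cells in row 2 total 105, leaving 116 − 105 = 11 for the blank.
The known cells in column 2 total 84, leaving 116 − 84 = 32 for the blank.
The known cells in row 7 total 139, leaving 116 − 139 = -23 for the blank.

b = 21, y = -5, q = 11, a = 32, c = -23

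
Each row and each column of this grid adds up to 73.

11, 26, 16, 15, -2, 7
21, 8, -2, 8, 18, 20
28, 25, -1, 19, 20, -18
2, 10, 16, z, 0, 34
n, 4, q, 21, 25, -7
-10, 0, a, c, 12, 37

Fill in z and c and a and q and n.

The known cells in column 1 total 52, leaving 73 − 52 = 21 for the blank.
The known cells in row 5 total 64, leaving 73 − 64 = 9 for the blank.
The known cells in row 4 total 62, leaving 73 − 62 = 11 for the blank.
The known cells in column 4 total 74, leaving 73 − 74 = -1 for the blank.
The known cells in row 6 total 38, leaving 73 − 38 = 35 for the blank.

z = 11, c = -1, a = 35, q = 9, n = 21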